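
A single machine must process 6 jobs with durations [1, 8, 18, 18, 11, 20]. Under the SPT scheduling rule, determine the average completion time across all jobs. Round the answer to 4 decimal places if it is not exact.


Sort jobs by processing time (SPT order): [1, 8, 11, 18, 18, 20]
Compute completion times sequentially:
  Job 1: processing = 1, completes at 1
  Job 2: processing = 8, completes at 9
  Job 3: processing = 11, completes at 20
  Job 4: processing = 18, completes at 38
  Job 5: processing = 18, completes at 56
  Job 6: processing = 20, completes at 76
Sum of completion times = 200
Average completion time = 200/6 = 33.3333

33.3333


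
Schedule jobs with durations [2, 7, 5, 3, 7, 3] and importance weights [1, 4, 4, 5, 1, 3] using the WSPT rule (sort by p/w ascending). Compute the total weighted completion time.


Compute p/w ratios and sort ascending (WSPT): [(3, 5), (3, 3), (5, 4), (7, 4), (2, 1), (7, 1)]
Compute weighted completion times:
  Job (p=3,w=5): C=3, w*C=5*3=15
  Job (p=3,w=3): C=6, w*C=3*6=18
  Job (p=5,w=4): C=11, w*C=4*11=44
  Job (p=7,w=4): C=18, w*C=4*18=72
  Job (p=2,w=1): C=20, w*C=1*20=20
  Job (p=7,w=1): C=27, w*C=1*27=27
Total weighted completion time = 196

196


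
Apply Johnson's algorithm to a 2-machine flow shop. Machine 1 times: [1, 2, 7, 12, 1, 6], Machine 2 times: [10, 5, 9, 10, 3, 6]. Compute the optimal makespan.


Apply Johnson's rule:
  Group 1 (a <= b): [(1, 1, 10), (5, 1, 3), (2, 2, 5), (6, 6, 6), (3, 7, 9)]
  Group 2 (a > b): [(4, 12, 10)]
Optimal job order: [1, 5, 2, 6, 3, 4]
Schedule:
  Job 1: M1 done at 1, M2 done at 11
  Job 5: M1 done at 2, M2 done at 14
  Job 2: M1 done at 4, M2 done at 19
  Job 6: M1 done at 10, M2 done at 25
  Job 3: M1 done at 17, M2 done at 34
  Job 4: M1 done at 29, M2 done at 44
Makespan = 44

44


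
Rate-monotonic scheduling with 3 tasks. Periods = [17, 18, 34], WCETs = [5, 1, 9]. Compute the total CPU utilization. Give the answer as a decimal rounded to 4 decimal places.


Compute individual utilizations (exact fractions):
  Task 1: C/T = 5/17 (approx. 0.2941)
  Task 2: C/T = 1/18 (approx. 0.0556)
  Task 3: C/T = 9/34 (approx. 0.2647)
Total utilization U = 5/17 + 1/18 + 9/34 = 94/153
Rounded to 4 decimal places: U = 0.6144
RM (Liu & Layland) bound for 3 tasks = 0.779763; compare with U = 94/153 (approx. 0.614379)
U <= bound, so schedulable by RM sufficient condition.

0.6144


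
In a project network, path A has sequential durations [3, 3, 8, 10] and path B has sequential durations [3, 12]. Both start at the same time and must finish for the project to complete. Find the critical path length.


Path A total = 3 + 3 + 8 + 10 = 24
Path B total = 3 + 12 = 15
Critical path = longest path = max(24, 15) = 24

24


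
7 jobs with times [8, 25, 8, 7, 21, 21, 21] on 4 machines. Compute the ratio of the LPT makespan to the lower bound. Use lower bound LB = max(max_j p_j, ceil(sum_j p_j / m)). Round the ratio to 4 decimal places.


LPT order: [25, 21, 21, 21, 8, 8, 7]
Machine loads after assignment: [25, 29, 29, 28]
LPT makespan = 29
Lower bound = max(max_job, ceil(total/4)) = max(25, 28) = 28
Ratio = 29 / 28 = 1.0357

1.0357


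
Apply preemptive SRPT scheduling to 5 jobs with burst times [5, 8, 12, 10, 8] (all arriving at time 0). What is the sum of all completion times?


Since all jobs arrive at t=0, SRPT equals SPT ordering.
SPT order: [5, 8, 8, 10, 12]
Completion times:
  Job 1: p=5, C=5
  Job 2: p=8, C=13
  Job 3: p=8, C=21
  Job 4: p=10, C=31
  Job 5: p=12, C=43
Total completion time = 5 + 13 + 21 + 31 + 43 = 113

113


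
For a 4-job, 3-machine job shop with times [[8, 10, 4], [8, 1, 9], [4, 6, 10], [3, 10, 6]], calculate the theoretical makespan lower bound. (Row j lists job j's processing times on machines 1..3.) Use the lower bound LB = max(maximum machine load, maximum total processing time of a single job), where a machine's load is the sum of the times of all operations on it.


Machine loads:
  Machine 1: 8 + 8 + 4 + 3 = 23
  Machine 2: 10 + 1 + 6 + 10 = 27
  Machine 3: 4 + 9 + 10 + 6 = 29
Max machine load = 29
Job totals:
  Job 1: 22
  Job 2: 18
  Job 3: 20
  Job 4: 19
Max job total = 22
Lower bound = max(29, 22) = 29

29


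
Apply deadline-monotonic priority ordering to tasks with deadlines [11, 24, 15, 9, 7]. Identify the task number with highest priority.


Sort tasks by relative deadline (ascending):
  Task 5: deadline = 7
  Task 4: deadline = 9
  Task 1: deadline = 11
  Task 3: deadline = 15
  Task 2: deadline = 24
Priority order (highest first): [5, 4, 1, 3, 2]
Highest priority task = 5

5


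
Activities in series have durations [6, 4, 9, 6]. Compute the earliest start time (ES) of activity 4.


Activity 4 starts after activities 1 through 3 complete.
Predecessor durations: [6, 4, 9]
ES = 6 + 4 + 9 = 19

19


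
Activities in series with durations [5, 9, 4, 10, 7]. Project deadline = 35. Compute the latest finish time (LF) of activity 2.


LF(activity 2) = deadline - sum of successor durations
Successors: activities 3 through 5 with durations [4, 10, 7]
Sum of successor durations = 21
LF = 35 - 21 = 14

14


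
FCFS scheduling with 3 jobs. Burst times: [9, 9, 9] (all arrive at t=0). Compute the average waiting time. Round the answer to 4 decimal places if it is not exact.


FCFS order (as given): [9, 9, 9]
Waiting times:
  Job 1: wait = 0
  Job 2: wait = 9
  Job 3: wait = 18
Sum of waiting times = 27
Average waiting time = 27/3 = 9.0

9.0


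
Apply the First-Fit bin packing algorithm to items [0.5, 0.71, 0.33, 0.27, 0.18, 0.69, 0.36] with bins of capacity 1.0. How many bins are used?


Place items sequentially using First-Fit:
  Item 0.5 -> new Bin 1
  Item 0.71 -> new Bin 2
  Item 0.33 -> Bin 1 (now 0.83)
  Item 0.27 -> Bin 2 (now 0.98)
  Item 0.18 -> new Bin 3
  Item 0.69 -> Bin 3 (now 0.87)
  Item 0.36 -> new Bin 4
Total bins used = 4

4


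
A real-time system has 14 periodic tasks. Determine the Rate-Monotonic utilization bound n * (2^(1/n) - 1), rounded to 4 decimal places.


Compute 2^(1/14) = 1.0507566387
Subtract 1: 1.0507566387 - 1 = 0.0507566387
Multiply by n: 14 * 0.0507566387 = 0.7105929418
Round to 4 dp: 0.7106

0.7106


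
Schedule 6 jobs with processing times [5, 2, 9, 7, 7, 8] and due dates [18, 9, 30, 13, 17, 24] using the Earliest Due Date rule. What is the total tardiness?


Sort by due date (EDD order): [(2, 9), (7, 13), (7, 17), (5, 18), (8, 24), (9, 30)]
Compute completion times and tardiness:
  Job 1: p=2, d=9, C=2, tardiness=max(0,2-9)=0
  Job 2: p=7, d=13, C=9, tardiness=max(0,9-13)=0
  Job 3: p=7, d=17, C=16, tardiness=max(0,16-17)=0
  Job 4: p=5, d=18, C=21, tardiness=max(0,21-18)=3
  Job 5: p=8, d=24, C=29, tardiness=max(0,29-24)=5
  Job 6: p=9, d=30, C=38, tardiness=max(0,38-30)=8
Total tardiness = 16

16


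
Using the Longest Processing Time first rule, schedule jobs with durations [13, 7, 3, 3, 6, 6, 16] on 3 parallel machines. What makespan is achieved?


Sort jobs in decreasing order (LPT): [16, 13, 7, 6, 6, 3, 3]
Assign each job to the least loaded machine:
  Machine 1: jobs [16, 3], load = 19
  Machine 2: jobs [13, 6], load = 19
  Machine 3: jobs [7, 6, 3], load = 16
Makespan = max load = 19

19


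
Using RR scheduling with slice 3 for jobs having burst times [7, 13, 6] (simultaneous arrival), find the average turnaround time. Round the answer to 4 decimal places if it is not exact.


Time quantum = 3
Execution trace:
  J1 runs 3 units, time = 3
  J2 runs 3 units, time = 6
  J3 runs 3 units, time = 9
  J1 runs 3 units, time = 12
  J2 runs 3 units, time = 15
  J3 runs 3 units, time = 18
  J1 runs 1 units, time = 19
  J2 runs 3 units, time = 22
  J2 runs 3 units, time = 25
  J2 runs 1 units, time = 26
Finish times: [19, 26, 18]
Average turnaround = 63/3 = 21.0

21.0


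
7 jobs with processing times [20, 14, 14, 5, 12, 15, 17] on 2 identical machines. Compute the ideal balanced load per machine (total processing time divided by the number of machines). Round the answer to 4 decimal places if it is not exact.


Total processing time = 20 + 14 + 14 + 5 + 12 + 15 + 17 = 97
Number of machines = 2
Ideal balanced load = 97 / 2 = 48.5

48.5


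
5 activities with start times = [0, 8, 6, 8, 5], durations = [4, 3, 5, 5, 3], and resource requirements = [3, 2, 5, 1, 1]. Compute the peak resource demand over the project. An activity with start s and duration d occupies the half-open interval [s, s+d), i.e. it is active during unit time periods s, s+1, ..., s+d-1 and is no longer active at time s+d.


Each activity i is active on [start_i, start_i + duration_i).
Compute total resource usage per time slot:
  t=0: active resources = [3], total = 3
  t=1: active resources = [3], total = 3
  t=2: active resources = [3], total = 3
  t=3: active resources = [3], total = 3
  t=4: active resources = [], total = 0
  t=5: active resources = [1], total = 1
  t=6: active resources = [5, 1], total = 6
  t=7: active resources = [5, 1], total = 6
  t=8: active resources = [2, 5, 1], total = 8
  t=9: active resources = [2, 5, 1], total = 8
  t=10: active resources = [2, 5, 1], total = 8
  t=11: active resources = [1], total = 1
  t=12: active resources = [1], total = 1
Peak resource demand = 8

8


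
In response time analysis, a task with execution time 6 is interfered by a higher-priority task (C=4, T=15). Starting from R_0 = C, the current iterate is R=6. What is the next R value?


R_next = C + ceil(R_prev / T_hp) * C_hp
ceil(6 / 15) = ceil(0.4) = 1
Interference = 1 * 4 = 4
R_next = 6 + 4 = 10

10


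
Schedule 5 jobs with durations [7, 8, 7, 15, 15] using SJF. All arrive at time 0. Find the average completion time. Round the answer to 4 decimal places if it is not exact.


SJF order (ascending): [7, 7, 8, 15, 15]
Completion times:
  Job 1: burst=7, C=7
  Job 2: burst=7, C=14
  Job 3: burst=8, C=22
  Job 4: burst=15, C=37
  Job 5: burst=15, C=52
Average completion = 132/5 = 26.4

26.4


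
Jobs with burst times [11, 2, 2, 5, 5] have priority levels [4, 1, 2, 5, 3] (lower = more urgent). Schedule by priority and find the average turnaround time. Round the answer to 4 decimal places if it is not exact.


Sort by priority (ascending = highest first):
Order: [(1, 2), (2, 2), (3, 5), (4, 11), (5, 5)]
Completion times:
  Priority 1, burst=2, C=2
  Priority 2, burst=2, C=4
  Priority 3, burst=5, C=9
  Priority 4, burst=11, C=20
  Priority 5, burst=5, C=25
Average turnaround = 60/5 = 12.0

12.0


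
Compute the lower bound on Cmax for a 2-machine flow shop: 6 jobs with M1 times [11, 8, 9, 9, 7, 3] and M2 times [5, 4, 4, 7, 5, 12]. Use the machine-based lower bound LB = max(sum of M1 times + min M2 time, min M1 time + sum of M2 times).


LB1 = sum(M1 times) + min(M2 times) = 47 + 4 = 51
LB2 = min(M1 times) + sum(M2 times) = 3 + 37 = 40
Lower bound = max(LB1, LB2) = max(51, 40) = 51

51


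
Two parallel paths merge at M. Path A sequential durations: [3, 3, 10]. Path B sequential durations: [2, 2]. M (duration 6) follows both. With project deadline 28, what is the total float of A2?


Forward pass: ES(A2) = sum of predecessors on chain A = 3
EF = ES + duration = 3 + 3 = 6
Backward pass: LF(M) = deadline = 28; LS(M) = 28 - 6 = 22
LF(A2) = LS(M) - sum(successors on chain A) = 22 - 10 = 12
LS = LF - duration = 12 - 3 = 9
Total float = LS - ES = 9 - 3 = 6

6


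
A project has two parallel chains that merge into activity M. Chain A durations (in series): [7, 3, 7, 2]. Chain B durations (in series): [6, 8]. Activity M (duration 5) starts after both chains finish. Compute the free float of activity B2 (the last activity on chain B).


ES(B2) = sum of predecessors on chain B = 6
EF(B2) = ES + duration = 6 + 8 = 14
Successor of B2 is M. ES(M) = max(sum(A), sum(B)) = max(19, 14) = 19
Free float = ES(successor) - EF(current) = 19 - 14 = 5

5


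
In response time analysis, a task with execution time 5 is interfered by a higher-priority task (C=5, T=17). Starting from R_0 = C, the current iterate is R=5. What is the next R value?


R_next = C + ceil(R_prev / T_hp) * C_hp
ceil(5 / 17) = ceil(0.2941) = 1
Interference = 1 * 5 = 5
R_next = 5 + 5 = 10

10


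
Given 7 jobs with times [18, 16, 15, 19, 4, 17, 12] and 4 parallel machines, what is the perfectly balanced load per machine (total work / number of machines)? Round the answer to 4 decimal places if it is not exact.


Total processing time = 18 + 16 + 15 + 19 + 4 + 17 + 12 = 101
Number of machines = 4
Ideal balanced load = 101 / 4 = 25.25

25.25


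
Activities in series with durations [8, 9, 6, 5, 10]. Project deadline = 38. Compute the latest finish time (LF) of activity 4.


LF(activity 4) = deadline - sum of successor durations
Successors: activities 5 through 5 with durations [10]
Sum of successor durations = 10
LF = 38 - 10 = 28

28


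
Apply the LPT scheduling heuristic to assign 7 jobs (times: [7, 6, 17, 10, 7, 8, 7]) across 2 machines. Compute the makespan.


Sort jobs in decreasing order (LPT): [17, 10, 8, 7, 7, 7, 6]
Assign each job to the least loaded machine:
  Machine 1: jobs [17, 7, 7], load = 31
  Machine 2: jobs [10, 8, 7, 6], load = 31
Makespan = max load = 31

31


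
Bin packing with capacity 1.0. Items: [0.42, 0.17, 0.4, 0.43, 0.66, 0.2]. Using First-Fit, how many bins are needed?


Place items sequentially using First-Fit:
  Item 0.42 -> new Bin 1
  Item 0.17 -> Bin 1 (now 0.59)
  Item 0.4 -> Bin 1 (now 0.99)
  Item 0.43 -> new Bin 2
  Item 0.66 -> new Bin 3
  Item 0.2 -> Bin 2 (now 0.63)
Total bins used = 3

3


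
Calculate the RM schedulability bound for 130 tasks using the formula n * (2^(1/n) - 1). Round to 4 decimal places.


Compute 2^(1/130) = 1.0053461413
Subtract 1: 1.0053461413 - 1 = 0.0053461413
Multiply by n: 130 * 0.0053461413 = 0.6949983690
Round to 4 dp: 0.6950

0.6950


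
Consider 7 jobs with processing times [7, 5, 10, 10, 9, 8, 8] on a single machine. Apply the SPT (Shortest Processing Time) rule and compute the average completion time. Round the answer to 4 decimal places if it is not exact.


Sort jobs by processing time (SPT order): [5, 7, 8, 8, 9, 10, 10]
Compute completion times sequentially:
  Job 1: processing = 5, completes at 5
  Job 2: processing = 7, completes at 12
  Job 3: processing = 8, completes at 20
  Job 4: processing = 8, completes at 28
  Job 5: processing = 9, completes at 37
  Job 6: processing = 10, completes at 47
  Job 7: processing = 10, completes at 57
Sum of completion times = 206
Average completion time = 206/7 = 29.4286

29.4286


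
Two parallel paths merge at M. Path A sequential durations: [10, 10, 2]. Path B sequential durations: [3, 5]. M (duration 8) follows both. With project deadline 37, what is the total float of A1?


Forward pass: ES(A1) = sum of predecessors on chain A = 0
EF = ES + duration = 0 + 10 = 10
Backward pass: LF(M) = deadline = 37; LS(M) = 37 - 8 = 29
LF(A1) = LS(M) - sum(successors on chain A) = 29 - 12 = 17
LS = LF - duration = 17 - 10 = 7
Total float = LS - ES = 7 - 0 = 7

7


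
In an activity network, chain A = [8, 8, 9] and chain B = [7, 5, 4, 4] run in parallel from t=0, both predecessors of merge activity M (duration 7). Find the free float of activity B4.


ES(B4) = sum of predecessors on chain B = 16
EF(B4) = ES + duration = 16 + 4 = 20
Successor of B4 is M. ES(M) = max(sum(A), sum(B)) = max(25, 20) = 25
Free float = ES(successor) - EF(current) = 25 - 20 = 5

5


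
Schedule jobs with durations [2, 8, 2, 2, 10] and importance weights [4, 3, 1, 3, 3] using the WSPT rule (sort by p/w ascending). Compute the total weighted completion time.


Compute p/w ratios and sort ascending (WSPT): [(2, 4), (2, 3), (2, 1), (8, 3), (10, 3)]
Compute weighted completion times:
  Job (p=2,w=4): C=2, w*C=4*2=8
  Job (p=2,w=3): C=4, w*C=3*4=12
  Job (p=2,w=1): C=6, w*C=1*6=6
  Job (p=8,w=3): C=14, w*C=3*14=42
  Job (p=10,w=3): C=24, w*C=3*24=72
Total weighted completion time = 140

140


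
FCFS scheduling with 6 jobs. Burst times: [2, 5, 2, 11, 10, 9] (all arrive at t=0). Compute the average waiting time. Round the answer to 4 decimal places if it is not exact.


FCFS order (as given): [2, 5, 2, 11, 10, 9]
Waiting times:
  Job 1: wait = 0
  Job 2: wait = 2
  Job 3: wait = 7
  Job 4: wait = 9
  Job 5: wait = 20
  Job 6: wait = 30
Sum of waiting times = 68
Average waiting time = 68/6 = 11.3333

11.3333


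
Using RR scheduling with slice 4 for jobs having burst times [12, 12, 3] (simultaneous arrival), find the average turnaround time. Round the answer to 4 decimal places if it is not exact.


Time quantum = 4
Execution trace:
  J1 runs 4 units, time = 4
  J2 runs 4 units, time = 8
  J3 runs 3 units, time = 11
  J1 runs 4 units, time = 15
  J2 runs 4 units, time = 19
  J1 runs 4 units, time = 23
  J2 runs 4 units, time = 27
Finish times: [23, 27, 11]
Average turnaround = 61/3 = 20.3333

20.3333


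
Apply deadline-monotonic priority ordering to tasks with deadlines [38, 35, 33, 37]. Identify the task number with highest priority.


Sort tasks by relative deadline (ascending):
  Task 3: deadline = 33
  Task 2: deadline = 35
  Task 4: deadline = 37
  Task 1: deadline = 38
Priority order (highest first): [3, 2, 4, 1]
Highest priority task = 3

3


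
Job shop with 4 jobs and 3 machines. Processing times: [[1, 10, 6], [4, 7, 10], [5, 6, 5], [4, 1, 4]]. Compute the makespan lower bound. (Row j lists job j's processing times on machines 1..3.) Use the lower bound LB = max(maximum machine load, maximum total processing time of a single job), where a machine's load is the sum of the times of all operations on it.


Machine loads:
  Machine 1: 1 + 4 + 5 + 4 = 14
  Machine 2: 10 + 7 + 6 + 1 = 24
  Machine 3: 6 + 10 + 5 + 4 = 25
Max machine load = 25
Job totals:
  Job 1: 17
  Job 2: 21
  Job 3: 16
  Job 4: 9
Max job total = 21
Lower bound = max(25, 21) = 25

25


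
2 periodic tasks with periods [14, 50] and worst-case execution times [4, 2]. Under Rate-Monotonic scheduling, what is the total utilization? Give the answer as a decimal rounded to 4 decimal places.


Compute individual utilizations (exact fractions):
  Task 1: C/T = 4/14 = 2/7 (approx. 0.2857)
  Task 2: C/T = 2/50 = 1/25 (approx. 0.04)
Total utilization U = 2/7 + 1/25 = 57/175
Rounded to 4 decimal places: U = 0.3257
RM (Liu & Layland) bound for 2 tasks = 0.828427; compare with U = 57/175 (approx. 0.325714)
U <= bound, so schedulable by RM sufficient condition.

0.3257


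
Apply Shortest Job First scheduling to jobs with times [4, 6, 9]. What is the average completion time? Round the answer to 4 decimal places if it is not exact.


SJF order (ascending): [4, 6, 9]
Completion times:
  Job 1: burst=4, C=4
  Job 2: burst=6, C=10
  Job 3: burst=9, C=19
Average completion = 33/3 = 11.0

11.0


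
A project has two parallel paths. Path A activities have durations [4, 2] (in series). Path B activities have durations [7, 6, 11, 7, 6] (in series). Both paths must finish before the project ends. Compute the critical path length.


Path A total = 4 + 2 = 6
Path B total = 7 + 6 + 11 + 7 + 6 = 37
Critical path = longest path = max(6, 37) = 37

37


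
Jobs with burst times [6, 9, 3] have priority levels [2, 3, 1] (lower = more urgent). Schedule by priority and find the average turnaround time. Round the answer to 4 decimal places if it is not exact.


Sort by priority (ascending = highest first):
Order: [(1, 3), (2, 6), (3, 9)]
Completion times:
  Priority 1, burst=3, C=3
  Priority 2, burst=6, C=9
  Priority 3, burst=9, C=18
Average turnaround = 30/3 = 10.0

10.0


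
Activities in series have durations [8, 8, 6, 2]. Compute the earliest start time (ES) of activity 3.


Activity 3 starts after activities 1 through 2 complete.
Predecessor durations: [8, 8]
ES = 8 + 8 = 16

16


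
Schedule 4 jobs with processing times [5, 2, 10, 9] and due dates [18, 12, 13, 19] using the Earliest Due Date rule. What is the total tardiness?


Sort by due date (EDD order): [(2, 12), (10, 13), (5, 18), (9, 19)]
Compute completion times and tardiness:
  Job 1: p=2, d=12, C=2, tardiness=max(0,2-12)=0
  Job 2: p=10, d=13, C=12, tardiness=max(0,12-13)=0
  Job 3: p=5, d=18, C=17, tardiness=max(0,17-18)=0
  Job 4: p=9, d=19, C=26, tardiness=max(0,26-19)=7
Total tardiness = 7

7


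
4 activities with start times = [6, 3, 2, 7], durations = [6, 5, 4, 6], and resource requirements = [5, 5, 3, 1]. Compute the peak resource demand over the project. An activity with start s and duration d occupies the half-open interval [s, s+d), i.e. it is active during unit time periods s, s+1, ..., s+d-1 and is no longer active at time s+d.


Each activity i is active on [start_i, start_i + duration_i).
Compute total resource usage per time slot:
  t=0: active resources = [], total = 0
  t=1: active resources = [], total = 0
  t=2: active resources = [3], total = 3
  t=3: active resources = [5, 3], total = 8
  t=4: active resources = [5, 3], total = 8
  t=5: active resources = [5, 3], total = 8
  t=6: active resources = [5, 5], total = 10
  t=7: active resources = [5, 5, 1], total = 11
  t=8: active resources = [5, 1], total = 6
  t=9: active resources = [5, 1], total = 6
  t=10: active resources = [5, 1], total = 6
  t=11: active resources = [5, 1], total = 6
  t=12: active resources = [1], total = 1
Peak resource demand = 11

11


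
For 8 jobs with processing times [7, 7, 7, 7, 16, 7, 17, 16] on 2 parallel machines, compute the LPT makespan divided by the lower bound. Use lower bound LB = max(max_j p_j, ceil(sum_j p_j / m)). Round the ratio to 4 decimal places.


LPT order: [17, 16, 16, 7, 7, 7, 7, 7]
Machine loads after assignment: [45, 39]
LPT makespan = 45
Lower bound = max(max_job, ceil(total/2)) = max(17, 42) = 42
Ratio = 45 / 42 = 1.0714

1.0714


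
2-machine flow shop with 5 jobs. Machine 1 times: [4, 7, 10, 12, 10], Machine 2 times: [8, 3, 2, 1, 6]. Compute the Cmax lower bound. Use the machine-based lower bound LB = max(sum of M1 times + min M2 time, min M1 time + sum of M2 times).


LB1 = sum(M1 times) + min(M2 times) = 43 + 1 = 44
LB2 = min(M1 times) + sum(M2 times) = 4 + 20 = 24
Lower bound = max(LB1, LB2) = max(44, 24) = 44

44


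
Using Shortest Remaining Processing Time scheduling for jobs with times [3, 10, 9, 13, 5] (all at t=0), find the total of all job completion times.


Since all jobs arrive at t=0, SRPT equals SPT ordering.
SPT order: [3, 5, 9, 10, 13]
Completion times:
  Job 1: p=3, C=3
  Job 2: p=5, C=8
  Job 3: p=9, C=17
  Job 4: p=10, C=27
  Job 5: p=13, C=40
Total completion time = 3 + 8 + 17 + 27 + 40 = 95

95


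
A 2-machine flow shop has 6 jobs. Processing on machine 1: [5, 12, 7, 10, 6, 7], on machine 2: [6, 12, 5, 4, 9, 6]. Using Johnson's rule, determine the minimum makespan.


Apply Johnson's rule:
  Group 1 (a <= b): [(1, 5, 6), (5, 6, 9), (2, 12, 12)]
  Group 2 (a > b): [(6, 7, 6), (3, 7, 5), (4, 10, 4)]
Optimal job order: [1, 5, 2, 6, 3, 4]
Schedule:
  Job 1: M1 done at 5, M2 done at 11
  Job 5: M1 done at 11, M2 done at 20
  Job 2: M1 done at 23, M2 done at 35
  Job 6: M1 done at 30, M2 done at 41
  Job 3: M1 done at 37, M2 done at 46
  Job 4: M1 done at 47, M2 done at 51
Makespan = 51

51


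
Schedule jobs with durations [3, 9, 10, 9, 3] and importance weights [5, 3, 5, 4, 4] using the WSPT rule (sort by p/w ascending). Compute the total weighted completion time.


Compute p/w ratios and sort ascending (WSPT): [(3, 5), (3, 4), (10, 5), (9, 4), (9, 3)]
Compute weighted completion times:
  Job (p=3,w=5): C=3, w*C=5*3=15
  Job (p=3,w=4): C=6, w*C=4*6=24
  Job (p=10,w=5): C=16, w*C=5*16=80
  Job (p=9,w=4): C=25, w*C=4*25=100
  Job (p=9,w=3): C=34, w*C=3*34=102
Total weighted completion time = 321

321


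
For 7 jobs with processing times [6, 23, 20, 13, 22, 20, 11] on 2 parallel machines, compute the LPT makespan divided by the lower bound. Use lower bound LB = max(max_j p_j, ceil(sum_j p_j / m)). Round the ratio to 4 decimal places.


LPT order: [23, 22, 20, 20, 13, 11, 6]
Machine loads after assignment: [60, 55]
LPT makespan = 60
Lower bound = max(max_job, ceil(total/2)) = max(23, 58) = 58
Ratio = 60 / 58 = 1.0345

1.0345


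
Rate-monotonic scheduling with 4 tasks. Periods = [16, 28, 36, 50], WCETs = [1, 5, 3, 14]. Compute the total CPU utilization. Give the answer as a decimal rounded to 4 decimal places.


Compute individual utilizations (exact fractions):
  Task 1: C/T = 1/16 (approx. 0.0625)
  Task 2: C/T = 5/28 (approx. 0.1786)
  Task 3: C/T = 3/36 = 1/12 (approx. 0.0833)
  Task 4: C/T = 14/50 = 7/25 (approx. 0.28)
Total utilization U = 1/16 + 5/28 + 1/12 + 7/25 = 5077/8400
Rounded to 4 decimal places: U = 0.6044
RM (Liu & Layland) bound for 4 tasks = 0.756828; compare with U = 5077/8400 (approx. 0.604405)
U <= bound, so schedulable by RM sufficient condition.

0.6044


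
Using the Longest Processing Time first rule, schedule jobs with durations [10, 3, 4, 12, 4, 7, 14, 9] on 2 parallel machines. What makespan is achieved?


Sort jobs in decreasing order (LPT): [14, 12, 10, 9, 7, 4, 4, 3]
Assign each job to the least loaded machine:
  Machine 1: jobs [14, 9, 4, 4], load = 31
  Machine 2: jobs [12, 10, 7, 3], load = 32
Makespan = max load = 32

32


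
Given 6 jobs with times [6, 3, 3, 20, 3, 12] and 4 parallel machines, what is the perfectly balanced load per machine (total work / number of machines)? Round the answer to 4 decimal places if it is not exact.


Total processing time = 6 + 3 + 3 + 20 + 3 + 12 = 47
Number of machines = 4
Ideal balanced load = 47 / 4 = 11.75

11.75


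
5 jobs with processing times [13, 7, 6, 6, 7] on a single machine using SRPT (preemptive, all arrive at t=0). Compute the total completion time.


Since all jobs arrive at t=0, SRPT equals SPT ordering.
SPT order: [6, 6, 7, 7, 13]
Completion times:
  Job 1: p=6, C=6
  Job 2: p=6, C=12
  Job 3: p=7, C=19
  Job 4: p=7, C=26
  Job 5: p=13, C=39
Total completion time = 6 + 12 + 19 + 26 + 39 = 102

102


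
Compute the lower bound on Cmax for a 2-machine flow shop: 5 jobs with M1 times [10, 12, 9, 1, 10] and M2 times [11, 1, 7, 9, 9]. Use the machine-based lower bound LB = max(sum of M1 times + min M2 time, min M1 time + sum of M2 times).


LB1 = sum(M1 times) + min(M2 times) = 42 + 1 = 43
LB2 = min(M1 times) + sum(M2 times) = 1 + 37 = 38
Lower bound = max(LB1, LB2) = max(43, 38) = 43

43


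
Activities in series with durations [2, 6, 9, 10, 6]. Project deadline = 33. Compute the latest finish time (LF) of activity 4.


LF(activity 4) = deadline - sum of successor durations
Successors: activities 5 through 5 with durations [6]
Sum of successor durations = 6
LF = 33 - 6 = 27

27


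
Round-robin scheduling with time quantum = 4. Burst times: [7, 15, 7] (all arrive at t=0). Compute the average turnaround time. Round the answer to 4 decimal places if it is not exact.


Time quantum = 4
Execution trace:
  J1 runs 4 units, time = 4
  J2 runs 4 units, time = 8
  J3 runs 4 units, time = 12
  J1 runs 3 units, time = 15
  J2 runs 4 units, time = 19
  J3 runs 3 units, time = 22
  J2 runs 4 units, time = 26
  J2 runs 3 units, time = 29
Finish times: [15, 29, 22]
Average turnaround = 66/3 = 22.0

22.0


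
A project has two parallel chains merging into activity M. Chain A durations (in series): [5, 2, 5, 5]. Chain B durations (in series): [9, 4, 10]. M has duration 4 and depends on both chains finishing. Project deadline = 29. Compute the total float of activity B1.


Forward pass: ES(B1) = sum of predecessors on chain B = 0
EF = ES + duration = 0 + 9 = 9
Backward pass: LF(M) = deadline = 29; LS(M) = 29 - 4 = 25
LF(B1) = LS(M) - sum(successors on chain B) = 25 - 14 = 11
LS = LF - duration = 11 - 9 = 2
Total float = LS - ES = 2 - 0 = 2

2


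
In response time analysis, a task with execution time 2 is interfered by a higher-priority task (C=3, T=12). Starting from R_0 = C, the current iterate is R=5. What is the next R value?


R_next = C + ceil(R_prev / T_hp) * C_hp
ceil(5 / 12) = ceil(0.4167) = 1
Interference = 1 * 3 = 3
R_next = 2 + 3 = 5
R_next = R_prev, so the iteration has converged (response time = 5).

5


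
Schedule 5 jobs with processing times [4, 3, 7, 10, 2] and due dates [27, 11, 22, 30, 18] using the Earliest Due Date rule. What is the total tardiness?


Sort by due date (EDD order): [(3, 11), (2, 18), (7, 22), (4, 27), (10, 30)]
Compute completion times and tardiness:
  Job 1: p=3, d=11, C=3, tardiness=max(0,3-11)=0
  Job 2: p=2, d=18, C=5, tardiness=max(0,5-18)=0
  Job 3: p=7, d=22, C=12, tardiness=max(0,12-22)=0
  Job 4: p=4, d=27, C=16, tardiness=max(0,16-27)=0
  Job 5: p=10, d=30, C=26, tardiness=max(0,26-30)=0
Total tardiness = 0

0


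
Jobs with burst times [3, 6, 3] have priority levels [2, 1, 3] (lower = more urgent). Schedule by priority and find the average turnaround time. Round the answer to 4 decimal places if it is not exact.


Sort by priority (ascending = highest first):
Order: [(1, 6), (2, 3), (3, 3)]
Completion times:
  Priority 1, burst=6, C=6
  Priority 2, burst=3, C=9
  Priority 3, burst=3, C=12
Average turnaround = 27/3 = 9.0

9.0


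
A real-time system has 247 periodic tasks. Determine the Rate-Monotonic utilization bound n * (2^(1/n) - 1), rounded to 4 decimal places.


Compute 2^(1/247) = 1.0028102051
Subtract 1: 1.0028102051 - 1 = 0.0028102051
Multiply by n: 247 * 0.0028102051 = 0.6941206597
Round to 4 dp: 0.6941

0.6941


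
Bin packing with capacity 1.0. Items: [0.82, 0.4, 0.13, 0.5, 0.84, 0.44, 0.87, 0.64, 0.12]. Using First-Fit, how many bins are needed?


Place items sequentially using First-Fit:
  Item 0.82 -> new Bin 1
  Item 0.4 -> new Bin 2
  Item 0.13 -> Bin 1 (now 0.95)
  Item 0.5 -> Bin 2 (now 0.9)
  Item 0.84 -> new Bin 3
  Item 0.44 -> new Bin 4
  Item 0.87 -> new Bin 5
  Item 0.64 -> new Bin 6
  Item 0.12 -> Bin 3 (now 0.96)
Total bins used = 6

6


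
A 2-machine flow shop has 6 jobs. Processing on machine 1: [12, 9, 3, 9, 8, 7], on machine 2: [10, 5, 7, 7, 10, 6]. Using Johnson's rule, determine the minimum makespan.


Apply Johnson's rule:
  Group 1 (a <= b): [(3, 3, 7), (5, 8, 10)]
  Group 2 (a > b): [(1, 12, 10), (4, 9, 7), (6, 7, 6), (2, 9, 5)]
Optimal job order: [3, 5, 1, 4, 6, 2]
Schedule:
  Job 3: M1 done at 3, M2 done at 10
  Job 5: M1 done at 11, M2 done at 21
  Job 1: M1 done at 23, M2 done at 33
  Job 4: M1 done at 32, M2 done at 40
  Job 6: M1 done at 39, M2 done at 46
  Job 2: M1 done at 48, M2 done at 53
Makespan = 53

53


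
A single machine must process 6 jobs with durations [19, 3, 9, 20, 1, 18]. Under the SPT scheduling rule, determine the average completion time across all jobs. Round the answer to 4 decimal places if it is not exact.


Sort jobs by processing time (SPT order): [1, 3, 9, 18, 19, 20]
Compute completion times sequentially:
  Job 1: processing = 1, completes at 1
  Job 2: processing = 3, completes at 4
  Job 3: processing = 9, completes at 13
  Job 4: processing = 18, completes at 31
  Job 5: processing = 19, completes at 50
  Job 6: processing = 20, completes at 70
Sum of completion times = 169
Average completion time = 169/6 = 28.1667

28.1667


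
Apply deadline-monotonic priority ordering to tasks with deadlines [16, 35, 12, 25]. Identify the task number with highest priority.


Sort tasks by relative deadline (ascending):
  Task 3: deadline = 12
  Task 1: deadline = 16
  Task 4: deadline = 25
  Task 2: deadline = 35
Priority order (highest first): [3, 1, 4, 2]
Highest priority task = 3

3


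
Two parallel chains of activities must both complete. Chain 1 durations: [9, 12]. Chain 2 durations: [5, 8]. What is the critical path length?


Path A total = 9 + 12 = 21
Path B total = 5 + 8 = 13
Critical path = longest path = max(21, 13) = 21

21


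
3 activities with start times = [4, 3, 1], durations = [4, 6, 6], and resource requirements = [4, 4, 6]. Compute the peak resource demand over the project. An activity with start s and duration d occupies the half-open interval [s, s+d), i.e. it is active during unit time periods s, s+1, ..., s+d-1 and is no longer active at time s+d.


Each activity i is active on [start_i, start_i + duration_i).
Compute total resource usage per time slot:
  t=0: active resources = [], total = 0
  t=1: active resources = [6], total = 6
  t=2: active resources = [6], total = 6
  t=3: active resources = [4, 6], total = 10
  t=4: active resources = [4, 4, 6], total = 14
  t=5: active resources = [4, 4, 6], total = 14
  t=6: active resources = [4, 4, 6], total = 14
  t=7: active resources = [4, 4], total = 8
  t=8: active resources = [4], total = 4
Peak resource demand = 14

14


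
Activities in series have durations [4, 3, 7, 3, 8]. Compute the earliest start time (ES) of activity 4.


Activity 4 starts after activities 1 through 3 complete.
Predecessor durations: [4, 3, 7]
ES = 4 + 3 + 7 = 14

14


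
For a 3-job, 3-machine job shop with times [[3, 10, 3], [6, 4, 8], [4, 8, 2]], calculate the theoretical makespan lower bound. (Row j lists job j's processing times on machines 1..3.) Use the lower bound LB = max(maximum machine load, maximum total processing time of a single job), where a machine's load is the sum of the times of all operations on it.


Machine loads:
  Machine 1: 3 + 6 + 4 = 13
  Machine 2: 10 + 4 + 8 = 22
  Machine 3: 3 + 8 + 2 = 13
Max machine load = 22
Job totals:
  Job 1: 16
  Job 2: 18
  Job 3: 14
Max job total = 18
Lower bound = max(22, 18) = 22

22


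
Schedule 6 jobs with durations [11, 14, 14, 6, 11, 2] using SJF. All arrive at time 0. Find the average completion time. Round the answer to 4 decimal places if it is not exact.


SJF order (ascending): [2, 6, 11, 11, 14, 14]
Completion times:
  Job 1: burst=2, C=2
  Job 2: burst=6, C=8
  Job 3: burst=11, C=19
  Job 4: burst=11, C=30
  Job 5: burst=14, C=44
  Job 6: burst=14, C=58
Average completion = 161/6 = 26.8333

26.8333


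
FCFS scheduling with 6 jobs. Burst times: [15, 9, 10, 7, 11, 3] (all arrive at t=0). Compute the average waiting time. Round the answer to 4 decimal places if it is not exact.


FCFS order (as given): [15, 9, 10, 7, 11, 3]
Waiting times:
  Job 1: wait = 0
  Job 2: wait = 15
  Job 3: wait = 24
  Job 4: wait = 34
  Job 5: wait = 41
  Job 6: wait = 52
Sum of waiting times = 166
Average waiting time = 166/6 = 27.6667

27.6667


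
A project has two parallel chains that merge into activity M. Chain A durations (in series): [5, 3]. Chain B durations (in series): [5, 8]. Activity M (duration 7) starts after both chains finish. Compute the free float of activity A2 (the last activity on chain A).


ES(A2) = sum of predecessors on chain A = 5
EF(A2) = ES + duration = 5 + 3 = 8
Successor of A2 is M. ES(M) = max(sum(A), sum(B)) = max(8, 13) = 13
Free float = ES(successor) - EF(current) = 13 - 8 = 5

5


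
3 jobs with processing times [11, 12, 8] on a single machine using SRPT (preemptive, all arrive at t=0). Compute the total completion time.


Since all jobs arrive at t=0, SRPT equals SPT ordering.
SPT order: [8, 11, 12]
Completion times:
  Job 1: p=8, C=8
  Job 2: p=11, C=19
  Job 3: p=12, C=31
Total completion time = 8 + 19 + 31 = 58

58


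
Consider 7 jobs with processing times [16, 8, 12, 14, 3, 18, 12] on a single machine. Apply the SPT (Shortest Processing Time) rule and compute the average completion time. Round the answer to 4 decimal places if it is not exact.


Sort jobs by processing time (SPT order): [3, 8, 12, 12, 14, 16, 18]
Compute completion times sequentially:
  Job 1: processing = 3, completes at 3
  Job 2: processing = 8, completes at 11
  Job 3: processing = 12, completes at 23
  Job 4: processing = 12, completes at 35
  Job 5: processing = 14, completes at 49
  Job 6: processing = 16, completes at 65
  Job 7: processing = 18, completes at 83
Sum of completion times = 269
Average completion time = 269/7 = 38.4286

38.4286


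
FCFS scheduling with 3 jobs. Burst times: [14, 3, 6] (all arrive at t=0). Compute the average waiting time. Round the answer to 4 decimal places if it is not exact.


FCFS order (as given): [14, 3, 6]
Waiting times:
  Job 1: wait = 0
  Job 2: wait = 14
  Job 3: wait = 17
Sum of waiting times = 31
Average waiting time = 31/3 = 10.3333

10.3333


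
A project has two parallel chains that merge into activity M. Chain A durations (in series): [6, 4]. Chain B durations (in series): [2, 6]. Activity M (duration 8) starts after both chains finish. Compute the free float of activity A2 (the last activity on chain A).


ES(A2) = sum of predecessors on chain A = 6
EF(A2) = ES + duration = 6 + 4 = 10
Successor of A2 is M. ES(M) = max(sum(A), sum(B)) = max(10, 8) = 10
Free float = ES(successor) - EF(current) = 10 - 10 = 0

0


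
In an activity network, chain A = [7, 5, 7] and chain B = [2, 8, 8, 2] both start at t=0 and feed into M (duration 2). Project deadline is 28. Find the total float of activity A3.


Forward pass: ES(A3) = sum of predecessors on chain A = 12
EF = ES + duration = 12 + 7 = 19
Backward pass: LF(M) = deadline = 28; LS(M) = 28 - 2 = 26
LF(A3) = LS(M) - sum(successors on chain A) = 26 - 0 = 26
LS = LF - duration = 26 - 7 = 19
Total float = LS - ES = 19 - 12 = 7

7


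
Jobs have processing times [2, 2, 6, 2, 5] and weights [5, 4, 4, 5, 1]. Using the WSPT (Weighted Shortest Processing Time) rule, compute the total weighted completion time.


Compute p/w ratios and sort ascending (WSPT): [(2, 5), (2, 5), (2, 4), (6, 4), (5, 1)]
Compute weighted completion times:
  Job (p=2,w=5): C=2, w*C=5*2=10
  Job (p=2,w=5): C=4, w*C=5*4=20
  Job (p=2,w=4): C=6, w*C=4*6=24
  Job (p=6,w=4): C=12, w*C=4*12=48
  Job (p=5,w=1): C=17, w*C=1*17=17
Total weighted completion time = 119

119


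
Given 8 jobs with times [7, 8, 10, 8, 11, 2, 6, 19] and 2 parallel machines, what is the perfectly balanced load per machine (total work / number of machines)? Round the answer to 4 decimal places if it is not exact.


Total processing time = 7 + 8 + 10 + 8 + 11 + 2 + 6 + 19 = 71
Number of machines = 2
Ideal balanced load = 71 / 2 = 35.5

35.5


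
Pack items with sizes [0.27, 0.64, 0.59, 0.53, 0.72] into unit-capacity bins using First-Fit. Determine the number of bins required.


Place items sequentially using First-Fit:
  Item 0.27 -> new Bin 1
  Item 0.64 -> Bin 1 (now 0.91)
  Item 0.59 -> new Bin 2
  Item 0.53 -> new Bin 3
  Item 0.72 -> new Bin 4
Total bins used = 4

4


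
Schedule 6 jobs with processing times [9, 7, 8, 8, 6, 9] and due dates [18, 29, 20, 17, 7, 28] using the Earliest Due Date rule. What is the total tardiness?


Sort by due date (EDD order): [(6, 7), (8, 17), (9, 18), (8, 20), (9, 28), (7, 29)]
Compute completion times and tardiness:
  Job 1: p=6, d=7, C=6, tardiness=max(0,6-7)=0
  Job 2: p=8, d=17, C=14, tardiness=max(0,14-17)=0
  Job 3: p=9, d=18, C=23, tardiness=max(0,23-18)=5
  Job 4: p=8, d=20, C=31, tardiness=max(0,31-20)=11
  Job 5: p=9, d=28, C=40, tardiness=max(0,40-28)=12
  Job 6: p=7, d=29, C=47, tardiness=max(0,47-29)=18
Total tardiness = 46

46


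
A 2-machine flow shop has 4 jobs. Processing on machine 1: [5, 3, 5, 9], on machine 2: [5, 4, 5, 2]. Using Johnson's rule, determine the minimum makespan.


Apply Johnson's rule:
  Group 1 (a <= b): [(2, 3, 4), (1, 5, 5), (3, 5, 5)]
  Group 2 (a > b): [(4, 9, 2)]
Optimal job order: [2, 1, 3, 4]
Schedule:
  Job 2: M1 done at 3, M2 done at 7
  Job 1: M1 done at 8, M2 done at 13
  Job 3: M1 done at 13, M2 done at 18
  Job 4: M1 done at 22, M2 done at 24
Makespan = 24

24


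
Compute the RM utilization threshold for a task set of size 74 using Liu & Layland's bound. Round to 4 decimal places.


Compute 2^(1/74) = 1.0094108601
Subtract 1: 1.0094108601 - 1 = 0.0094108601
Multiply by n: 74 * 0.0094108601 = 0.6964036474
Round to 4 dp: 0.6964

0.6964


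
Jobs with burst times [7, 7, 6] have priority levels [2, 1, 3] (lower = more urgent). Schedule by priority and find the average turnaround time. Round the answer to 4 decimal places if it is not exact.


Sort by priority (ascending = highest first):
Order: [(1, 7), (2, 7), (3, 6)]
Completion times:
  Priority 1, burst=7, C=7
  Priority 2, burst=7, C=14
  Priority 3, burst=6, C=20
Average turnaround = 41/3 = 13.6667

13.6667
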